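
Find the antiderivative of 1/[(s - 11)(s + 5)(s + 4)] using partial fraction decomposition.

Cover-up: α = 1/240, β = 1/16, γ = -1/15. Decomposition: (1/240)/(s - 11) + (1/16)/(s + 5) - (1/15)/(s + 4). Integrate each term: (1/240) ln|(s - 11)| + (1/16) ln|(s + 5)| - (1/15) ln|(s + 4)| + C


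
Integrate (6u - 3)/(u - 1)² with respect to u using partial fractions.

Decompose: P = 6, Q = 6·1 - 3 = 3, so (6u - 3)/(u - 1)² = 6/(u - 1) + 3/(u - 1)². Integrate: ∫ P/(u - 1) du = 6 ln|(u - 1)|; ∫ Q/(u - 1)² du = -3/(u - 1). Sum: 6 ln|(u - 1)| - 3/(u - 1) + C


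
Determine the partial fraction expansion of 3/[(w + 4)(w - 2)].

3/(w + 4)(w - 2) = A/(w + 4) + B/(w - 2). A = 3/(-4 - 2) = -1/2, B = 3/(2 + 4) = 1/2
Result: (-1/2)/(w + 4) + (1/2)/(w - 2)


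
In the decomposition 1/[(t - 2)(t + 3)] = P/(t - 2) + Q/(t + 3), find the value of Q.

Cover-up at t = -3: Q = 1/(-3 - 2) = -1/5


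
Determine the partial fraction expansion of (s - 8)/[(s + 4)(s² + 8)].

At s=-4: A = (1·(-4) - 8)/((-4)² + 8) = -1/2. B = -A = 1/2, C = 1 - (-4)·A = -1
Result: (-1/2)/(s + 4) + ((1/2)s - 1)/(s² + 8)


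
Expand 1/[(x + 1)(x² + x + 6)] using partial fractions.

Cover-up at x = -1: α = 1/((-1)² + 1·(-1) + 6) = 1/6. Then β = -α = -1/6, γ = -α·(1 - 1) = 0
Result: (1/6)/(x + 1) - ((1/6)x)/(x² + x + 6)


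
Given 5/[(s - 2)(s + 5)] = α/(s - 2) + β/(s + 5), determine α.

Cover-up at s = 2: α = 5/(2 + 5) = 5/7


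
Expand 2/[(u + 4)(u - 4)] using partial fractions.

2/(u + 4)(u - 4) = α/(u + 4) + β/(u - 4). α = 2/(-4 - 4) = -1/4, β = 2/(4 + 4) = 1/4
Result: (-1/4)/(u + 4) + (1/4)/(u - 4)


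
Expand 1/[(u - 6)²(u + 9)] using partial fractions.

Cover-up at u=-9: C = 1/(-9 - 6)² = 1/225. Cover-up at u=6: B = 1/(6 + 9) = 1/15. Comparing u² coeff: A = -C = -1/225
Result: (-1/225)/(u - 6) + (1/15)/(u - 6)² + (1/225)/(u + 9)


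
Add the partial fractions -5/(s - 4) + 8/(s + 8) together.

Common denominator (s - 4)(s + 8). Numerator: -5(s + 8) + 8(s - 4) = (-5s - 40) + (8s - 32) = 3s - 72
Result: (3s - 72)/[(s - 4)(s + 8)]


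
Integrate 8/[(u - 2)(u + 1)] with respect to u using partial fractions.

Decompose: 8/[(u - 2)(u + 1)] = (8/3)/(u - 2) - (8/3)/(u + 1). Integrate each term: (8/3) ln|(u - 2)| - (8/3) ln|(u + 1)| + C


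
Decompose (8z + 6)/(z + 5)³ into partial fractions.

(8z + 6) = P(z + 5)² + Q(z + 5) + R. At z = -5: R = 8·(-5) + 6 = -34. Coefficients: P = 0, Q = 8
Result: 8/(z + 5)² - 34/(z + 5)³


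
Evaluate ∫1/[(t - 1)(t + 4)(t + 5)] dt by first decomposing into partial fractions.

Cover-up: P = 1/30, Q = -1/5, R = 1/6. Decomposition: (1/30)/(t - 1) - (1/5)/(t + 4) + (1/6)/(t + 5). Integrate each term: (1/30) ln|(t - 1)| - (1/5) ln|(t + 4)| + (1/6) ln|(t + 5)| + C


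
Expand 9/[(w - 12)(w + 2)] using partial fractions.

9/(w - 12)(w + 2) = P/(w - 12) + Q/(w + 2). P = 9/(12 + 2) = 9/14, Q = 9/(-2 - 12) = -9/14
Result: (9/14)/(w - 12) - (9/14)/(w + 2)


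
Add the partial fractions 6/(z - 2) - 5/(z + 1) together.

Common denominator (z - 2)(z + 1). Numerator: 6(z + 1) - 5(z - 2) = (6z + 6) - (5z - 10) = z + 16
Result: (z + 16)/[(z - 2)(z + 1)]


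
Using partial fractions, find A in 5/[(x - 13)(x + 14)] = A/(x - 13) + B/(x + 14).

Cover-up at x = 13: A = 5/(13 + 14) = 5/27


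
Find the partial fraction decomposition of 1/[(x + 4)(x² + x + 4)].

Cover-up at x = -4: α = 1/((-4)² + 1·(-4) + 4) = 1/16. Then β = -α = -1/16, γ = -α·(1 - 4) = 3/16
Result: (1/16)/(x + 4) - ((1/16)x - 3/16)/(x² + x + 4)


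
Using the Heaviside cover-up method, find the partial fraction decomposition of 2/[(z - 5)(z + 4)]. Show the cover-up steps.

Cover (z - 5): set z=5, get P = 2/(5 + 4) = 2/9. Cover (z + 4): set z=-4, get Q = 2/(-4 - 5) = -2/9.
Result: (2/9)/(z - 5) - (2/9)/(z + 4)


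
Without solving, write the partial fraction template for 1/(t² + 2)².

Repeated quadratic factor: (At + B)/(t² + 2) + (Ct + D)/(t² + 2)²


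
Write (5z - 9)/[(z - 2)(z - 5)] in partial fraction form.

At z=2: α = (5·2 - 9)/(2 - 5) = -1/3. At z=5: β = (5·5 - 9)/(5 - 2) = 16/3
Result: (-1/3)/(z - 2) + (16/3)/(z - 5)


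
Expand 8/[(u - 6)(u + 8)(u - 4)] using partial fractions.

Using cover-up method: P = 2/7, Q = 1/21, R = -1/3
Result: (2/7)/(u - 6) + (1/21)/(u + 8) - (1/3)/(u - 4)


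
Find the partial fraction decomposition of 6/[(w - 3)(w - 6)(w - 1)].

Using cover-up method: P = -1, Q = 2/5, R = 3/5
Result: -1/(w - 3) + (2/5)/(w - 6) + (3/5)/(w - 1)


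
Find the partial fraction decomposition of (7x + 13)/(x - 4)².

(7x + 13) = P(x - 4) + Q. At x = 4: Q = 7·4 + 13 = 41. Coeff of x: P = 7
Result: 7/(x - 4) + 41/(x - 4)²


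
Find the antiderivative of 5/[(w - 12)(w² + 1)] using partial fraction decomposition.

Cover-up at w=12: P = 5/(12²+1) = 1/29. Coeff matching: Q = -1/29, R = -12/29. Decomposition: (1/29)/(w - 12) - ((1/29)w + 12/29)/(w² + 1). Integrate: linear → ln, quadratic → (1/2)ln + arctan: (1/29) ln|(w - 12)| - (1/58) ln(w² + 1) - (12/29) arctan(w) + C


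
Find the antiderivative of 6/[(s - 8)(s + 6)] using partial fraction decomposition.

Decompose: 6/[(s - 8)(s + 6)] = (3/7)/(s - 8) - (3/7)/(s + 6). Integrate each term: (3/7) ln|(s - 8)| - (3/7) ln|(s + 6)| + C


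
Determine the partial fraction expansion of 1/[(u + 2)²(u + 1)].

Cover-up at u=-1: R = 1/(-1 + 2)² = 1. Cover-up at u=-2: Q = 1/(-2 + 1) = -1. Comparing u² coeff: P = -R = -1
Result: -1/(u + 2) - 1/(u + 2)² + 1/(u + 1)


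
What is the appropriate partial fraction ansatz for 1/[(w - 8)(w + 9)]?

Distinct linear factors: P/(w - 8) + Q/(w + 9)


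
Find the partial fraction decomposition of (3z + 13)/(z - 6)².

(3z + 13) = A(z - 6) + B. At z = 6: B = 3·6 + 13 = 31. Coeff of z: A = 3
Result: 3/(z - 6) + 31/(z - 6)²


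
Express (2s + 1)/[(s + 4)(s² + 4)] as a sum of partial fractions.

At s=-4: α = (2·(-4) + 1)/((-4)² + 4) = -7/20. β = -α = 7/20, γ = 2 - (-4)·α = 3/5
Result: (-7/20)/(s + 4) + ((7/20)s + 3/5)/(s² + 4)


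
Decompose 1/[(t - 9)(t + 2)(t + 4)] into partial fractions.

Using cover-up method: A = 1/143, B = -1/22, C = 1/26
Result: (1/143)/(t - 9) - (1/22)/(t + 2) + (1/26)/(t + 4)


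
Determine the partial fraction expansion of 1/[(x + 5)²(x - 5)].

Cover-up at x=5: R = 1/(5 + 5)² = 1/100. Cover-up at x=-5: Q = 1/(-5 - 5) = -1/10. Comparing x² coeff: P = -R = -1/100
Result: (-1/100)/(x + 5) - (1/10)/(x + 5)² + (1/100)/(x - 5)


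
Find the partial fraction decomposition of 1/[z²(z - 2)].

Cover-up at z=2: R = 1/(2 - 0)² = 1/4. Cover-up at z=0: Q = 1/(0 - 2) = -1/2. Comparing z² coeff: P = -R = -1/4
Result: (-1/4)/z - (1/2)/z² + (1/4)/(z - 2)


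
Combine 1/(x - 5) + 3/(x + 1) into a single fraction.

Common denominator (x - 5)(x + 1). Numerator: 1(x + 1) + 3(x - 5) = (x + 1) + (3x - 15) = 4x - 14
Result: (4x - 14)/[(x - 5)(x + 1)]


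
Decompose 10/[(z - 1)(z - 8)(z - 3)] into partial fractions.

Using cover-up method: P = 5/7, Q = 2/7, R = -1
Result: (5/7)/(z - 1) + (2/7)/(z - 8) - 1/(z - 3)


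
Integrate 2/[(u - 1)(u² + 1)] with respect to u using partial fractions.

Cover-up at u=1: P = 2/(1²+1) = 1. Coeff matching: Q = -1, R = -1. Decomposition: 1/(u - 1) - (u + 1)/(u² + 1). Integrate: linear → ln, quadratic → (1/2)ln + arctan: ln|(u - 1)| - (1/2) ln(u² + 1) - arctan(u) + C


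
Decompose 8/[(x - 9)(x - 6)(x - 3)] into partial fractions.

Using cover-up method: P = 4/9, Q = -8/9, R = 4/9
Result: (4/9)/(x - 9) - (8/9)/(x - 6) + (4/9)/(x - 3)


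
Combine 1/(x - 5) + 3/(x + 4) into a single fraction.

Common denominator (x - 5)(x + 4). Numerator: 1(x + 4) + 3(x - 5) = (x + 4) + (3x - 15) = 4x - 11
Result: (4x - 11)/[(x - 5)(x + 4)]


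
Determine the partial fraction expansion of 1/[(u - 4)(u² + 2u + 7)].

Cover-up at u = 4: P = 1/(4² + 2·4 + 7) = 1/31. Then Q = -P = -1/31, R = -P·(2 + 4) = -6/31
Result: (1/31)/(u - 4) - ((1/31)u + 6/31)/(u² + 2u + 7)


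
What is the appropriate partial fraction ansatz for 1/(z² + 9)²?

Repeated quadratic factor: (Pz + Q)/(z² + 9) + (Rz + S)/(z² + 9)²


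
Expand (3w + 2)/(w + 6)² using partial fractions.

(3w + 2) = α(w + 6) + β. At w = -6: β = 3·(-6) + 2 = -16. Coeff of w: α = 3
Result: 3/(w + 6) - 16/(w + 6)²


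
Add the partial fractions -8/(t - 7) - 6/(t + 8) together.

Common denominator (t - 7)(t + 8). Numerator: -8(t + 8) - 6(t - 7) = (-8t - 64) - (6t - 42) = -14t - 22
Result: (-14t - 22)/[(t - 7)(t + 8)]


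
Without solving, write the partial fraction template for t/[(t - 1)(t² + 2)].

Linear + irreducible quadratic: α/(t - 1) + (βt + γ)/(t² + 2)


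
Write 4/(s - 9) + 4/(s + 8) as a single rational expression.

Common denominator (s - 9)(s + 8). Numerator: 4(s + 8) + 4(s - 9) = (4s + 32) + (4s - 36) = 8s - 4
Result: (8s - 4)/[(s - 9)(s + 8)]


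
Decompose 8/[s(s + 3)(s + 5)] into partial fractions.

Using cover-up method: α = 8/15, β = -4/3, γ = 4/5
Result: (8/15)/s - (4/3)/(s + 3) + (4/5)/(s + 5)


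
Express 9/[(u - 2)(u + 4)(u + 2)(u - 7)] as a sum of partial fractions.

Using Heaviside cover-up: (-3/40)/(u - 2) - (3/44)/(u + 4) + (1/8)/(u + 2) + (1/55)/(u - 7)


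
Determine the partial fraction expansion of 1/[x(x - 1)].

1/x(x - 1) = A/x + B/(x - 1). A = 1/(0 - 1) = -1, B = 1/(1 - 0) = 1
Result: -1/x + 1/(x - 1)


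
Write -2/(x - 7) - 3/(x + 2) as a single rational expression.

Common denominator (x - 7)(x + 2). Numerator: -2(x + 2) - 3(x - 7) = (-2x - 4) - (3x - 21) = -5x + 17
Result: (-5x + 17)/[(x - 7)(x + 2)]


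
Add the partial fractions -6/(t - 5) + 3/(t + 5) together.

Common denominator (t - 5)(t + 5). Numerator: -6(t + 5) + 3(t - 5) = (-6t - 30) + (3t - 15) = -3t - 45
Result: (-3t - 45)/[(t - 5)(t + 5)]


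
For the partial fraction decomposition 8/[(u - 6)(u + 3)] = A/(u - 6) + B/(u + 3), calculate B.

Cover-up at u = -3: B = 8/(-3 - 6) = -8/9


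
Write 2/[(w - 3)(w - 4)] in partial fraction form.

2/(w - 3)(w - 4) = α/(w - 3) + β/(w - 4). α = 2/(3 - 4) = -2, β = 2/(4 - 3) = 2
Result: -2/(w - 3) + 2/(w - 4)


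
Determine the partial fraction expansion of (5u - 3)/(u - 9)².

(5u - 3) = α(u - 9) + β. At u = 9: β = 5·9 - 3 = 42. Coeff of u: α = 5
Result: 5/(u - 9) + 42/(u - 9)²


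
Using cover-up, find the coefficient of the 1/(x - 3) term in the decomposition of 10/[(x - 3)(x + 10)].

Cover (x - 3), set x=3: 10/((x + 10) at x=3) = 10/(13) = 10/13


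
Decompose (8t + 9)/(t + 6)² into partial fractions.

(8t + 9) = α(t + 6) + β. At t = -6: β = 8·(-6) + 9 = -39. Coeff of t: α = 8
Result: 8/(t + 6) - 39/(t + 6)²


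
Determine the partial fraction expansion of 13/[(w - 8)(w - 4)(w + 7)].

Using cover-up method: A = 13/60, B = -13/44, C = 13/165
Result: (13/60)/(w - 8) - (13/44)/(w - 4) + (13/165)/(w + 7)


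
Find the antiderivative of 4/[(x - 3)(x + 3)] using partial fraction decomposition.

Decompose: 4/[(x - 3)(x + 3)] = (2/3)/(x - 3) - (2/3)/(x + 3). Integrate each term: (2/3) ln|(x - 3)| - (2/3) ln|(x + 3)| + C


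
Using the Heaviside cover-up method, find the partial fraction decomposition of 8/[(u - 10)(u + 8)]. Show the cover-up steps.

Cover (u - 10): set u=10, get P = 8/(10 + 8) = 4/9. Cover (u + 8): set u=-8, get Q = 8/(-8 - 10) = -4/9.
Result: (4/9)/(u - 10) - (4/9)/(u + 8)


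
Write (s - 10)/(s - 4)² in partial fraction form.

(s - 10) = A(s - 4) + B. At s = 4: B = 1·4 - 10 = -6. Coeff of s: A = 1
Result: 1/(s - 4) - 6/(s - 4)²


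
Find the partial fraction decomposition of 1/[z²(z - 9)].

Cover-up at z=9: γ = 1/(9 - 0)² = 1/81. Cover-up at z=0: β = 1/(0 - 9) = -1/9. Comparing z² coeff: α = -γ = -1/81
Result: (-1/81)/z - (1/9)/z² + (1/81)/(z - 9)


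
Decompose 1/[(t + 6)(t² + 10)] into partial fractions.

Cover-up at t = -6: P = 1/((-6)² + 10) = 1/46. Then Q = -P = -1/46, R = -P·(0 - 6) = 3/23
Result: (1/46)/(t + 6) - ((1/46)t - 3/23)/(t² + 10)


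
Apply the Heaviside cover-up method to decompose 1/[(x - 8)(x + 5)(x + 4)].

Cover (x - 8), x=8: P = 1/[(8 + 5)(8 + 4)] = 1/156. Cover (x + 5), x=-5: Q = 1/[(-5 - 8)(-5 + 4)] = 1/13. Cover (x + 4), x=-4: R = 1/[(-4 - 8)(-4 + 5)] = -1/12.
Result: (1/156)/(x - 8) + (1/13)/(x + 5) - (1/12)/(x + 4)


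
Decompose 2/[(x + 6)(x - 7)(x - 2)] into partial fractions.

Using cover-up method: A = 1/52, B = 2/65, C = -1/20
Result: (1/52)/(x + 6) + (2/65)/(x - 7) - (1/20)/(x - 2)


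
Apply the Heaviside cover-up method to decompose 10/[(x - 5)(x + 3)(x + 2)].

Cover (x - 5), x=5: α = 10/[(5 + 3)(5 + 2)] = 5/28. Cover (x + 3), x=-3: β = 10/[(-3 - 5)(-3 + 2)] = 5/4. Cover (x + 2), x=-2: γ = 10/[(-2 - 5)(-2 + 3)] = -10/7.
Result: (5/28)/(x - 5) + (5/4)/(x + 3) - (10/7)/(x + 2)


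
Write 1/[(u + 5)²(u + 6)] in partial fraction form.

Cover-up at u=-6: γ = 1/(-6 + 5)² = 1. Cover-up at u=-5: β = 1/(-5 + 6) = 1. Comparing u² coeff: α = -γ = -1
Result: -1/(u + 5) + 1/(u + 5)² + 1/(u + 6)


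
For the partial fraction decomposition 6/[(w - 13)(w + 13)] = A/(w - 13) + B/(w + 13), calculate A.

Cover-up at w = 13: A = 6/(13 + 13) = 6/26 = 3/13


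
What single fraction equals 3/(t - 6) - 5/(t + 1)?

Common denominator (t - 6)(t + 1). Numerator: 3(t + 1) - 5(t - 6) = (3t + 3) - (5t - 30) = -2t + 33
Result: (-2t + 33)/[(t - 6)(t + 1)]


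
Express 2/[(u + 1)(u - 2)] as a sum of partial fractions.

2/(u + 1)(u - 2) = A/(u + 1) + B/(u - 2). A = 2/(-1 - 2) = -2/3, B = 2/(2 + 1) = 2/3
Result: (-2/3)/(u + 1) + (2/3)/(u - 2)


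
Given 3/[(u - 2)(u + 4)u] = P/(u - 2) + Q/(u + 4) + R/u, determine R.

Cover-up at u = 0: R = 3/[(0 - 2)(0 + 4)] = 3/[(-2)(4)] = -3/8


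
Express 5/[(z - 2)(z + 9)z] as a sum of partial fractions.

Using cover-up method: P = 5/22, Q = 5/99, R = -5/18
Result: (5/22)/(z - 2) + (5/99)/(z + 9) - (5/18)/z


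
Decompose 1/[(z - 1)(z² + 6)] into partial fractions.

Cover-up at z = 1: P = 1/(1² + 6) = 1/7. Then Q = -P = -1/7, R = -P·(0 + 1) = -1/7
Result: (1/7)/(z - 1) - ((1/7)z + 1/7)/(z² + 6)


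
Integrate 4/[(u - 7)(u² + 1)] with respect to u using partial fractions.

Cover-up at u=7: A = 4/(7²+1) = 2/25. Coeff matching: B = -2/25, C = -14/25. Decomposition: (2/25)/(u - 7) - ((2/25)u + 14/25)/(u² + 1). Integrate: linear → ln, quadratic → (1/2)ln + arctan: (2/25) ln|(u - 7)| - (1/25) ln(u² + 1) - (14/25) arctan(u) + C


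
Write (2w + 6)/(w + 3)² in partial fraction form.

(2w + 6) = P(w + 3) + Q. At w = -3: Q = 2·(-3) + 6 = 0. Coeff of w: P = 2
Result: 2/(w + 3)


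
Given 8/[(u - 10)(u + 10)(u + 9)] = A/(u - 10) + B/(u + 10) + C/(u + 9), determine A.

Cover-up at u = 10: A = 8/[(10 + 10)(10 + 9)] = 8/[(20)(19)] = 8/380 = 2/95


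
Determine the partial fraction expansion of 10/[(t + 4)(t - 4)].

10/(t + 4)(t - 4) = P/(t + 4) + Q/(t - 4). P = 10/(-4 - 4) = -5/4, Q = 10/(4 + 4) = 5/4
Result: (-5/4)/(t + 4) + (5/4)/(t - 4)


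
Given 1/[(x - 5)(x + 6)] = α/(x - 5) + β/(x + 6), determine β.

Cover-up at x = -6: β = 1/(-6 - 5) = -1/11


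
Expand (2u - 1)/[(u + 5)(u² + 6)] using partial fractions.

At u=-5: A = (2·(-5) - 1)/((-5)² + 6) = -11/31. B = -A = 11/31, C = 2 - (-5)·A = 7/31
Result: (-11/31)/(u + 5) + ((11/31)u + 7/31)/(u² + 6)


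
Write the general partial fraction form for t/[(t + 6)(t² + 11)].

Linear + irreducible quadratic: A/(t + 6) + (Bt + C)/(t² + 11)


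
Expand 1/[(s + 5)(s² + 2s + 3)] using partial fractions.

Cover-up at s = -5: P = 1/((-5)² + 2·(-5) + 3) = 1/18. Then Q = -P = -1/18, R = -P·(2 - 5) = 1/6
Result: (1/18)/(s + 5) - ((1/18)s - 1/6)/(s² + 2s + 3)


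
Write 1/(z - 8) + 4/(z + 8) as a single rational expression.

Common denominator (z - 8)(z + 8). Numerator: 1(z + 8) + 4(z - 8) = (z + 8) + (4z - 32) = 5z - 24
Result: (5z - 24)/[(z - 8)(z + 8)]


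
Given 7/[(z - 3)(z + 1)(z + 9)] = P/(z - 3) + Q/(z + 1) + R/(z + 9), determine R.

Cover-up at z = -9: R = 7/[(-9 - 3)(-9 + 1)] = 7/[(-12)(-8)] = 7/96


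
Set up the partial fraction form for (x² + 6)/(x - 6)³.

Repeated linear factor (power 3): P/(x - 6) + Q/(x - 6)² + R/(x - 6)³


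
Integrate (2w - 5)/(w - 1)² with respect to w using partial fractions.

Decompose: P = 2, Q = 2·1 - 5 = -3, so (2w - 5)/(w - 1)² = 2/(w - 1) - 3/(w - 1)². Integrate: ∫ P/(w - 1) dw = 2 ln|(w - 1)|; ∫ Q/(w - 1)² dw = 3/(w - 1). Sum: 2 ln|(w - 1)| + 3/(w - 1) + C


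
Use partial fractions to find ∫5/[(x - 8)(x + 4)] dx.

Decompose: 5/[(x - 8)(x + 4)] = (5/12)/(x - 8) - (5/12)/(x + 4). Integrate each term: (5/12) ln|(x - 8)| - (5/12) ln|(x + 4)| + C


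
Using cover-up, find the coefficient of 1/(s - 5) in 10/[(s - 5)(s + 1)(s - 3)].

Cover (s - 5), set s=5: 10/[(5 + 1)(5 - 3)] = 5/6


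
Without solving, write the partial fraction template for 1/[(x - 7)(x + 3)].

Distinct linear factors: P/(x - 7) + Q/(x + 3)


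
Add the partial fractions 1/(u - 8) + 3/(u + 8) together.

Common denominator (u - 8)(u + 8). Numerator: 1(u + 8) + 3(u - 8) = (u + 8) + (3u - 24) = 4u - 16
Result: (4u - 16)/[(u - 8)(u + 8)]


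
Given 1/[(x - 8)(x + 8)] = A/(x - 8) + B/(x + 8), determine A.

Cover-up at x = 8: A = 1/(8 + 8) = 1/16


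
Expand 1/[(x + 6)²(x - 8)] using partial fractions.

Cover-up at x=8: R = 1/(8 + 6)² = 1/196. Cover-up at x=-6: Q = 1/(-6 - 8) = -1/14. Comparing x² coeff: P = -R = -1/196
Result: (-1/196)/(x + 6) - (1/14)/(x + 6)² + (1/196)/(x - 8)


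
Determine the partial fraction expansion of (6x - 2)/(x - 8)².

(6x - 2) = P(x - 8) + Q. At x = 8: Q = 6·8 - 2 = 46. Coeff of x: P = 6
Result: 6/(x - 8) + 46/(x - 8)²


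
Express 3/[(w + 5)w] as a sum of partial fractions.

3/(w + 5)w = α/(w + 5) + β/w. α = 3/(-5 - 0) = -3/5, β = 3/(0 + 5) = 3/5
Result: (-3/5)/(w + 5) + (3/5)/w


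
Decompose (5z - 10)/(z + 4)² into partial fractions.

(5z - 10) = A(z + 4) + B. At z = -4: B = 5·(-4) - 10 = -30. Coeff of z: A = 5
Result: 5/(z + 4) - 30/(z + 4)²


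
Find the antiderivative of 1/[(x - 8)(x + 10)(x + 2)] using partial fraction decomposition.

Cover-up: α = 1/180, β = 1/144, γ = -1/80. Decomposition: (1/180)/(x - 8) + (1/144)/(x + 10) - (1/80)/(x + 2). Integrate each term: (1/180) ln|(x - 8)| + (1/144) ln|(x + 10)| - (1/80) ln|(x + 2)| + C


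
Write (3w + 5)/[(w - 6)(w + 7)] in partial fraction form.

At w=6: α = (3·6 + 5)/(6 + 7) = 23/13. At w=-7: β = (3·(-7) + 5)/(-7 - 6) = 16/13
Result: (23/13)/(w - 6) + (16/13)/(w + 7)


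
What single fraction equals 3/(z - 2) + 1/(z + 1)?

Common denominator (z - 2)(z + 1). Numerator: 3(z + 1) + 1(z - 2) = (3z + 3) + (z - 2) = 4z + 1
Result: (4z + 1)/[(z - 2)(z + 1)]


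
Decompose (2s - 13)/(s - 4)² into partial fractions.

(2s - 13) = P(s - 4) + Q. At s = 4: Q = 2·4 - 13 = -5. Coeff of s: P = 2
Result: 2/(s - 4) - 5/(s - 4)²


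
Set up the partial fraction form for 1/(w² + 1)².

Repeated quadratic factor: (Aw + B)/(w² + 1) + (Cw + D)/(w² + 1)²


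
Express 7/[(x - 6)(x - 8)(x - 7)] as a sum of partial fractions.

Using cover-up method: α = 7/2, β = 7/2, γ = -7
Result: (7/2)/(x - 6) + (7/2)/(x - 8) - 7/(x - 7)


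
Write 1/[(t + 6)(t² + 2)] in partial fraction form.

Cover-up at t = -6: α = 1/((-6)² + 2) = 1/38. Then β = -α = -1/38, γ = -α·(0 - 6) = 3/19
Result: (1/38)/(t + 6) - ((1/38)t - 3/19)/(t² + 2)


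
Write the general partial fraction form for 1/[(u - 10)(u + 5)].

Distinct linear factors: A/(u - 10) + B/(u + 5)


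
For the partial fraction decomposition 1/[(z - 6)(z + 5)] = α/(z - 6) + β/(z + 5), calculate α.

Cover-up at z = 6: α = 1/(6 + 5) = 1/11


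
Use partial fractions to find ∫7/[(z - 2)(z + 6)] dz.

Decompose: 7/[(z - 2)(z + 6)] = (7/8)/(z - 2) - (7/8)/(z + 6). Integrate each term: (7/8) ln|(z - 2)| - (7/8) ln|(z + 6)| + C


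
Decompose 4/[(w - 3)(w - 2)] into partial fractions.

4/(w - 3)(w - 2) = P/(w - 3) + Q/(w - 2). P = 4/(3 - 2) = 4, Q = 4/(2 - 3) = -4
Result: 4/(w - 3) - 4/(w - 2)


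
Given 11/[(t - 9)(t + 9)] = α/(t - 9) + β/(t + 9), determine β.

Cover-up at t = -9: β = 11/(-9 - 9) = -11/18


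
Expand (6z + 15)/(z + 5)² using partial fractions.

(6z + 15) = P(z + 5) + Q. At z = -5: Q = 6·(-5) + 15 = -15. Coeff of z: P = 6
Result: 6/(z + 5) - 15/(z + 5)²


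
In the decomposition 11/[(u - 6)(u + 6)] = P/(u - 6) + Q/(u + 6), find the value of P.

Cover-up at u = 6: P = 11/(6 + 6) = 11/12


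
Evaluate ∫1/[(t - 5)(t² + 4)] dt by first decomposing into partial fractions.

Cover-up at t=5: P = 1/(5²+4) = 1/29. Coeff matching: Q = -1/29, R = -5/29. Decomposition: (1/29)/(t - 5) - ((1/29)t + 5/29)/(t² + 4). Integrate: linear → ln, quadratic → (1/2)ln + arctan: (1/29) ln|(t - 5)| - (1/58) ln(t² + 4) - (5/58) arctan(t/2) + C


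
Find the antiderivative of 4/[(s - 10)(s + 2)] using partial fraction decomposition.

Decompose: 4/[(s - 10)(s + 2)] = (1/3)/(s - 10) - (1/3)/(s + 2). Integrate each term: (1/3) ln|(s - 10)| - (1/3) ln|(s + 2)| + C


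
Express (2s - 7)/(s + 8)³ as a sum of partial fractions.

(2s - 7) = α(s + 8)² + β(s + 8) + γ. At s = -8: γ = 2·(-8) - 7 = -23. Coefficients: α = 0, β = 2
Result: 2/(s + 8)² - 23/(s + 8)³


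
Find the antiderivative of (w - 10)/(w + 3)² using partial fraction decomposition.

Decompose: A = 1, B = 1·(-3) - 10 = -13, so (w - 10)/(w + 3)² = 1/(w + 3) - 13/(w + 3)². Integrate: ∫ A/(w + 3) dw = ln|(w + 3)|; ∫ B/(w + 3)² dw = 13/(w + 3). Sum: ln|(w + 3)| + 13/(w + 3) + C


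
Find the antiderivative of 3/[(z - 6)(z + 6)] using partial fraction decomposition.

Decompose: 3/[(z - 6)(z + 6)] = (1/4)/(z - 6) - (1/4)/(z + 6). Integrate each term: (1/4) ln|(z - 6)| - (1/4) ln|(z + 6)| + C


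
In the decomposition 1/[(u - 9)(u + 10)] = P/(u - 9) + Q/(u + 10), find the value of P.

Cover-up at u = 9: P = 1/(9 + 10) = 1/19


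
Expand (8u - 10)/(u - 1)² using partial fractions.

(8u - 10) = α(u - 1) + β. At u = 1: β = 8·1 - 10 = -2. Coeff of u: α = 8
Result: 8/(u - 1) - 2/(u - 1)²


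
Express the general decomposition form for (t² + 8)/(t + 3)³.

Repeated linear factor (power 3): A/(t + 3) + B/(t + 3)² + C/(t + 3)³


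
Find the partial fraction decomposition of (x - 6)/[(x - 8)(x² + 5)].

At x=8: α = (1·8 - 6)/(8² + 5) = 2/69. β = -α = -2/69, γ = 1 - 8·α = 53/69
Result: (2/69)/(x - 8) - ((2/69)x - 53/69)/(x² + 5)


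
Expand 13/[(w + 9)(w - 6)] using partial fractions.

13/(w + 9)(w - 6) = α/(w + 9) + β/(w - 6). α = 13/(-9 - 6) = -13/15, β = 13/(6 + 9) = 13/15
Result: (-13/15)/(w + 9) + (13/15)/(w - 6)


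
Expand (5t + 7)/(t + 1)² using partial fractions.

(5t + 7) = α(t + 1) + β. At t = -1: β = 5·(-1) + 7 = 2. Coeff of t: α = 5
Result: 5/(t + 1) + 2/(t + 1)²


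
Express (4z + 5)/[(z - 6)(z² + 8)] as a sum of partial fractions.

At z=6: A = (4·6 + 5)/(6² + 8) = 29/44. B = -A = -29/44, C = 4 - 6·A = 1/22
Result: (29/44)/(z - 6) - ((29/44)z - 1/22)/(z² + 8)


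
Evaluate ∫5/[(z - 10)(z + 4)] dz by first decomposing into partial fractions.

Decompose: 5/[(z - 10)(z + 4)] = (5/14)/(z - 10) - (5/14)/(z + 4). Integrate each term: (5/14) ln|(z - 10)| - (5/14) ln|(z + 4)| + C


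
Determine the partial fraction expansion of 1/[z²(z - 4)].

Cover-up at z=4: γ = 1/(4 - 0)² = 1/16. Cover-up at z=0: β = 1/(0 - 4) = -1/4. Comparing z² coeff: α = -γ = -1/16
Result: (-1/16)/z - (1/4)/z² + (1/16)/(z - 4)


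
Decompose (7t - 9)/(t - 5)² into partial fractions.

(7t - 9) = α(t - 5) + β. At t = 5: β = 7·5 - 9 = 26. Coeff of t: α = 7
Result: 7/(t - 5) + 26/(t - 5)²


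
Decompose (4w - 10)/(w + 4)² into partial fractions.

(4w - 10) = α(w + 4) + β. At w = -4: β = 4·(-4) - 10 = -26. Coeff of w: α = 4
Result: 4/(w + 4) - 26/(w + 4)²


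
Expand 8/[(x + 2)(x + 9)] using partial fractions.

8/(x + 2)(x + 9) = A/(x + 2) + B/(x + 9). A = 8/(-2 + 9) = 8/7, B = 8/(-9 + 2) = -8/7
Result: (8/7)/(x + 2) - (8/7)/(x + 9)


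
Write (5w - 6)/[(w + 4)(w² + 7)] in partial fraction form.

At w=-4: α = (5·(-4) - 6)/((-4)² + 7) = -26/23. β = -α = 26/23, γ = 5 - (-4)·α = 11/23
Result: (-26/23)/(w + 4) + ((26/23)w + 11/23)/(w² + 7)


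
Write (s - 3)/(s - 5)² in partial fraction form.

(s - 3) = α(s - 5) + β. At s = 5: β = 1·5 - 3 = 2. Coeff of s: α = 1
Result: 1/(s - 5) + 2/(s - 5)²


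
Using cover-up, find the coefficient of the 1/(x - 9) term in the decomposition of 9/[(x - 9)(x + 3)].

Cover (x - 9), set x=9: 9/((x + 3) at x=9) = 9/(12) = 3/4


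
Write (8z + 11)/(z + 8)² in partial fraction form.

(8z + 11) = P(z + 8) + Q. At z = -8: Q = 8·(-8) + 11 = -53. Coeff of z: P = 8
Result: 8/(z + 8) - 53/(z + 8)²


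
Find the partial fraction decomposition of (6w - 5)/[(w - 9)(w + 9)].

At w=9: A = (6·9 - 5)/(9 + 9) = 49/18. At w=-9: B = (6·(-9) - 5)/(-9 - 9) = 59/18
Result: (49/18)/(w - 9) + (59/18)/(w + 9)


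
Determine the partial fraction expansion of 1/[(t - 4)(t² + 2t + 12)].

Cover-up at t = 4: P = 1/(4² + 2·4 + 12) = 1/36. Then Q = -P = -1/36, R = -P·(2 + 4) = -1/6
Result: (1/36)/(t - 4) - ((1/36)t + 1/6)/(t² + 2t + 12)


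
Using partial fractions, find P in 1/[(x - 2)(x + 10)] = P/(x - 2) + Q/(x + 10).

Cover-up at x = 2: P = 1/(2 + 10) = 1/12


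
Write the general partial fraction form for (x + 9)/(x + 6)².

Repeated linear factor: P/(x + 6) + Q/(x + 6)²


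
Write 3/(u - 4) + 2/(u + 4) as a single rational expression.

Common denominator (u - 4)(u + 4). Numerator: 3(u + 4) + 2(u - 4) = (3u + 12) + (2u - 8) = 5u + 4
Result: (5u + 4)/[(u - 4)(u + 4)]


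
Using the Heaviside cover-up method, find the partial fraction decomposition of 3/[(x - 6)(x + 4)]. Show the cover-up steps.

Cover (x - 6): set x=6, get α = 3/(6 + 4) = 3/10. Cover (x + 4): set x=-4, get β = 3/(-4 - 6) = -3/10.
Result: (3/10)/(x - 6) - (3/10)/(x + 4)


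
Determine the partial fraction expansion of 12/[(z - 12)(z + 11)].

12/(z - 12)(z + 11) = P/(z - 12) + Q/(z + 11). P = 12/(12 + 11) = 12/23, Q = 12/(-11 - 12) = -12/23
Result: (12/23)/(z - 12) - (12/23)/(z + 11)


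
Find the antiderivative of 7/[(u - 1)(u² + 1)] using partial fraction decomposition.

Cover-up at u=1: A = 7/(1²+1) = 7/2. Coeff matching: B = -7/2, C = -7/2. Decomposition: (7/2)/(u - 1) - ((7/2)u + 7/2)/(u² + 1). Integrate: linear → ln, quadratic → (1/2)ln + arctan: (7/2) ln|(u - 1)| - (7/4) ln(u² + 1) - (7/2) arctan(u) + C


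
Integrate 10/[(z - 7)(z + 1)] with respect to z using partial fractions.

Decompose: 10/[(z - 7)(z + 1)] = (5/4)/(z - 7) - (5/4)/(z + 1). Integrate each term: (5/4) ln|(z - 7)| - (5/4) ln|(z + 1)| + C


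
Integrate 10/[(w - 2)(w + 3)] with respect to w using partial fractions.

Decompose: 10/[(w - 2)(w + 3)] = 2/(w - 2) - 2/(w + 3). Integrate each term: 2 ln|(w - 2)| - 2 ln|(w + 3)| + C


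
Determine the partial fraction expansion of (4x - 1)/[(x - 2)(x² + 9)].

At x=2: P = (4·2 - 1)/(2² + 9) = 7/13. Q = -P = -7/13, R = 4 - 2·P = 38/13
Result: (7/13)/(x - 2) - ((7/13)x - 38/13)/(x² + 9)


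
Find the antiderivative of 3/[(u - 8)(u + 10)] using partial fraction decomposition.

Decompose: 3/[(u - 8)(u + 10)] = (1/6)/(u - 8) - (1/6)/(u + 10). Integrate each term: (1/6) ln|(u - 8)| - (1/6) ln|(u + 10)| + C


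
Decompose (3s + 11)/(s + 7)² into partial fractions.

(3s + 11) = α(s + 7) + β. At s = -7: β = 3·(-7) + 11 = -10. Coeff of s: α = 3
Result: 3/(s + 7) - 10/(s + 7)²


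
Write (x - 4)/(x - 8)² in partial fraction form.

(x - 4) = P(x - 8) + Q. At x = 8: Q = 1·8 - 4 = 4. Coeff of x: P = 1
Result: 1/(x - 8) + 4/(x - 8)²


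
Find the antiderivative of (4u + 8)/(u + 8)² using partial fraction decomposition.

Decompose: α = 4, β = 4·(-8) + 8 = -24, so (4u + 8)/(u + 8)² = 4/(u + 8) - 24/(u + 8)². Integrate: ∫ α/(u + 8) du = 4 ln|(u + 8)|; ∫ β/(u + 8)² du = 24/(u + 8). Sum: 4 ln|(u + 8)| + 24/(u + 8) + C


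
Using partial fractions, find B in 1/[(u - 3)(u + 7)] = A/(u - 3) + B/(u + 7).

Cover-up at u = -7: B = 1/(-7 - 3) = -1/10


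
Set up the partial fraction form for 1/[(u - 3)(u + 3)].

Distinct linear factors: A/(u - 3) + B/(u + 3)


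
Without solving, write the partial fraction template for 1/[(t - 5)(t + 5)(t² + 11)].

Two linear + quadratic: P/(t - 5) + Q/(t + 5) + (Rt + S)/(t² + 11)


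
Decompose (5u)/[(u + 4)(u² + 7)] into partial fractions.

At u=-4: A = (5·(-4) + 0)/((-4)² + 7) = -20/23. B = -A = 20/23, C = 5 - (-4)·A = 35/23
Result: (-20/23)/(u + 4) + ((20/23)u + 35/23)/(u² + 7)


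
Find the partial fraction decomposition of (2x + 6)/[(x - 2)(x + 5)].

At x=2: P = (2·2 + 6)/(2 + 5) = 10/7. At x=-5: Q = (2·(-5) + 6)/(-5 - 2) = 4/7
Result: (10/7)/(x - 2) + (4/7)/(x + 5)


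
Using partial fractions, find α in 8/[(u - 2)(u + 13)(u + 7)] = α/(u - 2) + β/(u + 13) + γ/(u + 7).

Cover-up at u = 2: α = 8/[(2 + 13)(2 + 7)] = 8/[(15)(9)] = 8/135


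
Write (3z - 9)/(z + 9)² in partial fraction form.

(3z - 9) = A(z + 9) + B. At z = -9: B = 3·(-9) - 9 = -36. Coeff of z: A = 3
Result: 3/(z + 9) - 36/(z + 9)²


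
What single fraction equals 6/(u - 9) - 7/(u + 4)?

Common denominator (u - 9)(u + 4). Numerator: 6(u + 4) - 7(u - 9) = (6u + 24) - (7u - 63) = -u + 87
Result: (-u + 87)/[(u - 9)(u + 4)]


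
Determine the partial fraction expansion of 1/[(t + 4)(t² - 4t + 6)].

Cover-up at t = -4: A = 1/((-4)² - 4·(-4) + 6) = 1/38. Then B = -A = -1/38, C = -A·(-4 - 4) = 4/19
Result: (1/38)/(t + 4) - ((1/38)t - 4/19)/(t² - 4t + 6)


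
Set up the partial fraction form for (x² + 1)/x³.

Repeated linear factor (power 3): α/x + β/x² + γ/x³


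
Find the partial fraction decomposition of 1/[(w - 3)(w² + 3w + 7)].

Cover-up at w = 3: A = 1/(3² + 3·3 + 7) = 1/25. Then B = -A = -1/25, C = -A·(3 + 3) = -6/25
Result: (1/25)/(w - 3) - ((1/25)w + 6/25)/(w² + 3w + 7)


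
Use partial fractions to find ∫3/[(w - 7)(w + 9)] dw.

Decompose: 3/[(w - 7)(w + 9)] = (3/16)/(w - 7) - (3/16)/(w + 9). Integrate each term: (3/16) ln|(w - 7)| - (3/16) ln|(w + 9)| + C


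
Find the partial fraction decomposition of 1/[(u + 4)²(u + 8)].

Cover-up at u=-8: γ = 1/(-8 + 4)² = 1/16. Cover-up at u=-4: β = 1/(-4 + 8) = 1/4. Comparing u² coeff: α = -γ = -1/16
Result: (-1/16)/(u + 4) + (1/4)/(u + 4)² + (1/16)/(u + 8)


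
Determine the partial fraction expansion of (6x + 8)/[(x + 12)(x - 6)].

At x=-12: A = (6·(-12) + 8)/(-12 - 6) = 32/9. At x=6: B = (6·6 + 8)/(6 + 12) = 22/9
Result: (32/9)/(x + 12) + (22/9)/(x - 6)


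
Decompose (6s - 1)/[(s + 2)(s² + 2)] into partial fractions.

At s=-2: P = (6·(-2) - 1)/((-2)² + 2) = -13/6. Q = -P = 13/6, R = 6 - (-2)·P = 5/3
Result: (-13/6)/(s + 2) + ((13/6)s + 5/3)/(s² + 2)


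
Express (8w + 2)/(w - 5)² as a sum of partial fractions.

(8w + 2) = α(w - 5) + β. At w = 5: β = 8·5 + 2 = 42. Coeff of w: α = 8
Result: 8/(w - 5) + 42/(w - 5)²


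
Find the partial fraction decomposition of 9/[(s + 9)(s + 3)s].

Using cover-up method: P = 1/6, Q = -1/2, R = 1/3
Result: (1/6)/(s + 9) - (1/2)/(s + 3) + (1/3)/s


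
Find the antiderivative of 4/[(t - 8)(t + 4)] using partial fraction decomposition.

Decompose: 4/[(t - 8)(t + 4)] = (1/3)/(t - 8) - (1/3)/(t + 4). Integrate each term: (1/3) ln|(t - 8)| - (1/3) ln|(t + 4)| + C


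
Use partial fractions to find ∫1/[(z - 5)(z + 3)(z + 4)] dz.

Cover-up: P = 1/72, Q = -1/8, R = 1/9. Decomposition: (1/72)/(z - 5) - (1/8)/(z + 3) + (1/9)/(z + 4). Integrate each term: (1/72) ln|(z - 5)| - (1/8) ln|(z + 3)| + (1/9) ln|(z + 4)| + C


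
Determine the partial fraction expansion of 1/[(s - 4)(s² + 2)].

Cover-up at s = 4: α = 1/(4² + 2) = 1/18. Then β = -α = -1/18, γ = -α·(0 + 4) = -2/9
Result: (1/18)/(s - 4) - ((1/18)s + 2/9)/(s² + 2)


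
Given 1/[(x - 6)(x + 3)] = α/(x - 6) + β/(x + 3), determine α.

Cover-up at x = 6: α = 1/(6 + 3) = 1/9


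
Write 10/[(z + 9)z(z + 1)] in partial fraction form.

Using cover-up method: P = 5/36, Q = 10/9, R = -5/4
Result: (5/36)/(z + 9) + (10/9)/z - (5/4)/(z + 1)


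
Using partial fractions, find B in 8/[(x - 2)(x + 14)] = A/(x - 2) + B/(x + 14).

Cover-up at x = -14: B = 8/(-14 - 2) = -8/16 = -1/2


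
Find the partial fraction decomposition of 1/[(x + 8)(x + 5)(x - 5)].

Using cover-up method: α = 1/39, β = -1/30, γ = 1/130
Result: (1/39)/(x + 8) - (1/30)/(x + 5) + (1/130)/(x - 5)


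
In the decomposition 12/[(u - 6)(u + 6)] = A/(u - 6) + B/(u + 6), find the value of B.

Cover-up at u = -6: B = 12/(-6 - 6) = -12/12 = -1


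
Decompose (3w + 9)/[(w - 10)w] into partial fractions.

At w=10: P = (3·10 + 9)/(10 - 0) = 39/10. At w=0: Q = (3·0 + 9)/(0 - 10) = -9/10
Result: (39/10)/(w - 10) - (9/10)/w


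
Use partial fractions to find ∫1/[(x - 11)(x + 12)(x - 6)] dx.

Cover-up: α = 1/115, β = 1/414, γ = -1/90. Decomposition: (1/115)/(x - 11) + (1/414)/(x + 12) - (1/90)/(x - 6). Integrate each term: (1/115) ln|(x - 11)| + (1/414) ln|(x + 12)| - (1/90) ln|(x - 6)| + C


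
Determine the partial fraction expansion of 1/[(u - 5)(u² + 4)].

Cover-up at u = 5: A = 1/(5² + 4) = 1/29. Then B = -A = -1/29, C = -A·(0 + 5) = -5/29
Result: (1/29)/(u - 5) - ((1/29)u + 5/29)/(u² + 4)


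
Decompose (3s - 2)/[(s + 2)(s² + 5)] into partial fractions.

At s=-2: α = (3·(-2) - 2)/((-2)² + 5) = -8/9. β = -α = 8/9, γ = 3 - (-2)·α = 11/9
Result: (-8/9)/(s + 2) + ((8/9)s + 11/9)/(s² + 5)


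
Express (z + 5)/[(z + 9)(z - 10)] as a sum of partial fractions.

At z=-9: P = (1·(-9) + 5)/(-9 - 10) = 4/19. At z=10: Q = (1·10 + 5)/(10 + 9) = 15/19
Result: (4/19)/(z + 9) + (15/19)/(z - 10)


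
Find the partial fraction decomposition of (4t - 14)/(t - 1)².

(4t - 14) = P(t - 1) + Q. At t = 1: Q = 4·1 - 14 = -10. Coeff of t: P = 4
Result: 4/(t - 1) - 10/(t - 1)²


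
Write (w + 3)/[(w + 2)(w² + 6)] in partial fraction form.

At w=-2: α = (1·(-2) + 3)/((-2)² + 6) = 1/10. β = -α = -1/10, γ = 1 - (-2)·α = 6/5
Result: (1/10)/(w + 2) - ((1/10)w - 6/5)/(w² + 6)


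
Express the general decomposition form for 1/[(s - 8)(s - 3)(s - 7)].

Three distinct linear factors: A/(s - 8) + B/(s - 3) + C/(s - 7)


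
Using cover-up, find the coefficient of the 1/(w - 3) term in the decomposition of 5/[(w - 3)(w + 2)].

Cover (w - 3), set w=3: 5/((w + 2) at w=3) = 5/(5) = 1


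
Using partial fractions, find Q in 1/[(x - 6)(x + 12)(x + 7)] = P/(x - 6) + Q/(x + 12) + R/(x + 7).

Cover-up at x = -12: Q = 1/[(-12 - 6)(-12 + 7)] = 1/[(-18)(-5)] = 1/90


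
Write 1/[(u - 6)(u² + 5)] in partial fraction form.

Cover-up at u = 6: P = 1/(6² + 5) = 1/41. Then Q = -P = -1/41, R = -P·(0 + 6) = -6/41
Result: (1/41)/(u - 6) - ((1/41)u + 6/41)/(u² + 5)


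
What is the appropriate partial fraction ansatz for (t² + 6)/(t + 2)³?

Repeated linear factor (power 3): α/(t + 2) + β/(t + 2)² + γ/(t + 2)³


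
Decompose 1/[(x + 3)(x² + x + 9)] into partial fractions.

Cover-up at x = -3: P = 1/((-3)² + 1·(-3) + 9) = 1/15. Then Q = -P = -1/15, R = -P·(1 - 3) = 2/15
Result: (1/15)/(x + 3) - ((1/15)x - 2/15)/(x² + x + 9)


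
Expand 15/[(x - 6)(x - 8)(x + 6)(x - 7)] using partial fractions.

Using Heaviside cover-up: (5/8)/(x - 6) + (15/28)/(x - 8) - (5/728)/(x + 6) - (15/13)/(x - 7)


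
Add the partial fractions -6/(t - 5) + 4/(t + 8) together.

Common denominator (t - 5)(t + 8). Numerator: -6(t + 8) + 4(t - 5) = (-6t - 48) + (4t - 20) = -2t - 68
Result: (-2t - 68)/[(t - 5)(t + 8)]


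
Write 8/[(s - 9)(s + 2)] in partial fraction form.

8/(s - 9)(s + 2) = α/(s - 9) + β/(s + 2). α = 8/(9 + 2) = 8/11, β = 8/(-2 - 9) = -8/11
Result: (8/11)/(s - 9) - (8/11)/(s + 2)


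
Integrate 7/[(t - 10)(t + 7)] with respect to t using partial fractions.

Decompose: 7/[(t - 10)(t + 7)] = (7/17)/(t - 10) - (7/17)/(t + 7). Integrate each term: (7/17) ln|(t - 10)| - (7/17) ln|(t + 7)| + C


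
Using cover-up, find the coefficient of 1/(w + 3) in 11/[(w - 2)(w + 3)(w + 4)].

Cover (w + 3), set w=-3: 11/[(-3 - 2)(-3 + 4)] = -11/5


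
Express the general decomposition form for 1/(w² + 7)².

Repeated quadratic factor: (Pw + Q)/(w² + 7) + (Rw + S)/(w² + 7)²


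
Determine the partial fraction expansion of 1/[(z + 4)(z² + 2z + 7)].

Cover-up at z = -4: A = 1/((-4)² + 2·(-4) + 7) = 1/15. Then B = -A = -1/15, C = -A·(2 - 4) = 2/15
Result: (1/15)/(z + 4) - ((1/15)z - 2/15)/(z² + 2z + 7)


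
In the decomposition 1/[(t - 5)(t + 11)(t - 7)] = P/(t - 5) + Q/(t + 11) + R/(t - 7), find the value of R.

Cover-up at t = 7: R = 1/[(7 - 5)(7 + 11)] = 1/[(2)(18)] = 1/36


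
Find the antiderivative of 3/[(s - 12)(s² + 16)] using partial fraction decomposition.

Cover-up at s=12: A = 3/(12²+16) = 3/160. Coeff matching: B = -3/160, C = -9/40. Decomposition: (3/160)/(s - 12) - ((3/160)s + 9/40)/(s² + 16). Integrate: linear → ln, quadratic → (1/2)ln + arctan: (3/160) ln|(s - 12)| - (3/320) ln(s² + 16) - (9/160) arctan(s/4) + C


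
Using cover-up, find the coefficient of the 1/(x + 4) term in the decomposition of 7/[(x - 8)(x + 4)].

Cover (x + 4), set x=-4: 7/((x - 8) at x=-4) = 7/(-12) = -7/12


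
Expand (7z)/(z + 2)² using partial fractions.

(7z) = α(z + 2) + β. At z = -2: β = 7·(-2) + 0 = -14. Coeff of z: α = 7
Result: 7/(z + 2) - 14/(z + 2)²


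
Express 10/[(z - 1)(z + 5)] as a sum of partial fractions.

10/(z - 1)(z + 5) = A/(z - 1) + B/(z + 5). A = 10/(1 + 5) = 5/3, B = 10/(-5 - 1) = -5/3
Result: (5/3)/(z - 1) - (5/3)/(z + 5)


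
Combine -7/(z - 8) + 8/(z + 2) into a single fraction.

Common denominator (z - 8)(z + 2). Numerator: -7(z + 2) + 8(z - 8) = (-7z - 14) + (8z - 64) = z - 78
Result: (z - 78)/[(z - 8)(z + 2)]


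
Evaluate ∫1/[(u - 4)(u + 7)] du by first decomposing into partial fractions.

Decompose: 1/[(u - 4)(u + 7)] = (1/11)/(u - 4) - (1/11)/(u + 7). Integrate each term: (1/11) ln|(u - 4)| - (1/11) ln|(u + 7)| + C


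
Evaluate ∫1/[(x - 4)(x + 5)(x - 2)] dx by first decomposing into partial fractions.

Cover-up: P = 1/18, Q = 1/63, R = -1/14. Decomposition: (1/18)/(x - 4) + (1/63)/(x + 5) - (1/14)/(x - 2). Integrate each term: (1/18) ln|(x - 4)| + (1/63) ln|(x + 5)| - (1/14) ln|(x - 2)| + C


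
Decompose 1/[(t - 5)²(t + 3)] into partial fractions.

Cover-up at t=-3: C = 1/(-3 - 5)² = 1/64. Cover-up at t=5: B = 1/(5 + 3) = 1/8. Comparing t² coeff: A = -C = -1/64
Result: (-1/64)/(t - 5) + (1/8)/(t - 5)² + (1/64)/(t + 3)


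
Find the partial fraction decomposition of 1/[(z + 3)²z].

Cover-up at z=0: R = 1/(0 + 3)² = 1/9. Cover-up at z=-3: Q = 1/(-3 - 0) = -1/3. Comparing z² coeff: P = -R = -1/9
Result: (-1/9)/(z + 3) - (1/3)/(z + 3)² + (1/9)/z


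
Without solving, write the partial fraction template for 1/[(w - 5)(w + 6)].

Distinct linear factors: α/(w - 5) + β/(w + 6)


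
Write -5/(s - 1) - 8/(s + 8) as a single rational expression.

Common denominator (s - 1)(s + 8). Numerator: -5(s + 8) - 8(s - 1) = (-5s - 40) - (8s - 8) = -13s - 32
Result: (-13s - 32)/[(s - 1)(s + 8)]


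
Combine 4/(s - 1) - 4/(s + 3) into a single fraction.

Common denominator (s - 1)(s + 3). Numerator: 4(s + 3) - 4(s - 1) = (4s + 12) - (4s - 4) = 16
Result: (16)/[(s - 1)(s + 3)]
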